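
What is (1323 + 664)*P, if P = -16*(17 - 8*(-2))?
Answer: -1049136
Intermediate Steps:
P = -528 (P = -16*(17 + 16) = -16*33 = -528)
(1323 + 664)*P = (1323 + 664)*(-528) = 1987*(-528) = -1049136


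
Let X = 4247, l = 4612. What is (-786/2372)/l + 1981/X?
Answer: 10834068121/23230376504 ≈ 0.46637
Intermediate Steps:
(-786/2372)/l + 1981/X = -786/2372/4612 + 1981/4247 = -786*1/2372*(1/4612) + 1981*(1/4247) = -393/1186*1/4612 + 1981/4247 = -393/5469832 + 1981/4247 = 10834068121/23230376504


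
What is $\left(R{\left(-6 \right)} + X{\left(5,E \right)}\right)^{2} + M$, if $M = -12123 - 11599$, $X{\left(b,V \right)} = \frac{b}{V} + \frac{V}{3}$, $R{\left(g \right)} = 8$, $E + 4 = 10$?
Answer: $- \frac{849767}{36} \approx -23605.0$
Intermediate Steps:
$E = 6$ ($E = -4 + 10 = 6$)
$X{\left(b,V \right)} = \frac{V}{3} + \frac{b}{V}$ ($X{\left(b,V \right)} = \frac{b}{V} + V \frac{1}{3} = \frac{b}{V} + \frac{V}{3} = \frac{V}{3} + \frac{b}{V}$)
$M = -23722$ ($M = -12123 - 11599 = -23722$)
$\left(R{\left(-6 \right)} + X{\left(5,E \right)}\right)^{2} + M = \left(8 + \left(\frac{1}{3} \cdot 6 + \frac{5}{6}\right)\right)^{2} - 23722 = \left(8 + \left(2 + 5 \cdot \frac{1}{6}\right)\right)^{2} - 23722 = \left(8 + \left(2 + \frac{5}{6}\right)\right)^{2} - 23722 = \left(8 + \frac{17}{6}\right)^{2} - 23722 = \left(\frac{65}{6}\right)^{2} - 23722 = \frac{4225}{36} - 23722 = - \frac{849767}{36}$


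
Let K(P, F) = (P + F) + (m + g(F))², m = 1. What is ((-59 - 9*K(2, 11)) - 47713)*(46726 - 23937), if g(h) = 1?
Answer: -1092162825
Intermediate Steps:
K(P, F) = 4 + F + P (K(P, F) = (P + F) + (1 + 1)² = (F + P) + 2² = (F + P) + 4 = 4 + F + P)
((-59 - 9*K(2, 11)) - 47713)*(46726 - 23937) = ((-59 - 9*(4 + 11 + 2)) - 47713)*(46726 - 23937) = ((-59 - 9*17) - 47713)*22789 = ((-59 - 153) - 47713)*22789 = (-212 - 47713)*22789 = -47925*22789 = -1092162825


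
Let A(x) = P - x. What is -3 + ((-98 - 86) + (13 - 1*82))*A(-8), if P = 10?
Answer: -4557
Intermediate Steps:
A(x) = 10 - x
-3 + ((-98 - 86) + (13 - 1*82))*A(-8) = -3 + ((-98 - 86) + (13 - 1*82))*(10 - 1*(-8)) = -3 + (-184 + (13 - 82))*(10 + 8) = -3 + (-184 - 69)*18 = -3 - 253*18 = -3 - 4554 = -4557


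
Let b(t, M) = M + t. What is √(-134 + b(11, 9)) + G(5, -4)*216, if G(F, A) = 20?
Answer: 4320 + I*√114 ≈ 4320.0 + 10.677*I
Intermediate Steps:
√(-134 + b(11, 9)) + G(5, -4)*216 = √(-134 + (9 + 11)) + 20*216 = √(-134 + 20) + 4320 = √(-114) + 4320 = I*√114 + 4320 = 4320 + I*√114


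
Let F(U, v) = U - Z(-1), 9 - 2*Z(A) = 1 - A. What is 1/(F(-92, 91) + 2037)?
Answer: 2/3883 ≈ 0.00051507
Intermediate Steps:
Z(A) = 4 + A/2 (Z(A) = 9/2 - (1 - A)/2 = 9/2 + (-½ + A/2) = 4 + A/2)
F(U, v) = -7/2 + U (F(U, v) = U - (4 + (½)*(-1)) = U - (4 - ½) = U - 1*7/2 = U - 7/2 = -7/2 + U)
1/(F(-92, 91) + 2037) = 1/((-7/2 - 92) + 2037) = 1/(-191/2 + 2037) = 1/(3883/2) = 2/3883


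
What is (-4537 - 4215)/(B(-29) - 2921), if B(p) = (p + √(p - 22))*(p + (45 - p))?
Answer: 36985952/17962351 + 393840*I*√51/17962351 ≈ 2.0591 + 0.15658*I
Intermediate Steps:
B(p) = 45*p + 45*√(-22 + p) (B(p) = (p + √(-22 + p))*45 = 45*p + 45*√(-22 + p))
(-4537 - 4215)/(B(-29) - 2921) = (-4537 - 4215)/((45*(-29) + 45*√(-22 - 29)) - 2921) = -8752/((-1305 + 45*√(-51)) - 2921) = -8752/((-1305 + 45*(I*√51)) - 2921) = -8752/((-1305 + 45*I*√51) - 2921) = -8752/(-4226 + 45*I*√51)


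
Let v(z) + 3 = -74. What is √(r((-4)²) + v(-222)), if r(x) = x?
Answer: I*√61 ≈ 7.8102*I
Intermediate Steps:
v(z) = -77 (v(z) = -3 - 74 = -77)
√(r((-4)²) + v(-222)) = √((-4)² - 77) = √(16 - 77) = √(-61) = I*√61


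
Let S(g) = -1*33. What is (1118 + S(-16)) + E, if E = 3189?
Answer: 4274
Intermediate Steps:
S(g) = -33
(1118 + S(-16)) + E = (1118 - 33) + 3189 = 1085 + 3189 = 4274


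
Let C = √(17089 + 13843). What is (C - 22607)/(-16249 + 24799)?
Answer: -22607/8550 + √7733/4275 ≈ -2.6235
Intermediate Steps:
C = 2*√7733 (C = √30932 = 2*√7733 ≈ 175.88)
(C - 22607)/(-16249 + 24799) = (2*√7733 - 22607)/(-16249 + 24799) = (-22607 + 2*√7733)/8550 = (-22607 + 2*√7733)*(1/8550) = -22607/8550 + √7733/4275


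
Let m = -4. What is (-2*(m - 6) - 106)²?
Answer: 7396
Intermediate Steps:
(-2*(m - 6) - 106)² = (-2*(-4 - 6) - 106)² = (-2*(-10) - 106)² = (20 - 106)² = (-86)² = 7396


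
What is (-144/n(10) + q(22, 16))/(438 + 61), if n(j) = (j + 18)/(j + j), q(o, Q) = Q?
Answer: -608/3493 ≈ -0.17406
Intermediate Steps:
n(j) = (18 + j)/(2*j) (n(j) = (18 + j)/((2*j)) = (18 + j)*(1/(2*j)) = (18 + j)/(2*j))
(-144/n(10) + q(22, 16))/(438 + 61) = (-144*20/(18 + 10) + 16)/(438 + 61) = (-144/((1/2)*(1/10)*28) + 16)/499 = (-144/7/5 + 16)*(1/499) = (-144*5/7 + 16)*(1/499) = (-720/7 + 16)*(1/499) = -608/7*1/499 = -608/3493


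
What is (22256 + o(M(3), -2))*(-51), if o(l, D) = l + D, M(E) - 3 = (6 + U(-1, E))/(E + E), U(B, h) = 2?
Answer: -1135175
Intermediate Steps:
M(E) = 3 + 4/E (M(E) = 3 + (6 + 2)/(E + E) = 3 + 8/((2*E)) = 3 + 8*(1/(2*E)) = 3 + 4/E)
o(l, D) = D + l
(22256 + o(M(3), -2))*(-51) = (22256 + (-2 + (3 + 4/3)))*(-51) = (22256 + (-2 + 13/3))*(-51) = (22256 + 7/3)*(-51) = (66775/3)*(-51) = -1135175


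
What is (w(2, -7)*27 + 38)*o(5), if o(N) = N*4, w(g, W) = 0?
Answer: 760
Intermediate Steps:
o(N) = 4*N
(w(2, -7)*27 + 38)*o(5) = (0*27 + 38)*(4*5) = (0 + 38)*20 = 38*20 = 760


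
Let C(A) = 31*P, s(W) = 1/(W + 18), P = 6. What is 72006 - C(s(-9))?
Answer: 71820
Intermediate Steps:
s(W) = 1/(18 + W)
C(A) = 186 (C(A) = 31*6 = 186)
72006 - C(s(-9)) = 72006 - 1*186 = 72006 - 186 = 71820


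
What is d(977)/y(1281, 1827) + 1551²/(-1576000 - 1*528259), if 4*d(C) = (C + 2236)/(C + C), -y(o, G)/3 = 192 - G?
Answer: -10246435471257/8963554147480 ≈ -1.1431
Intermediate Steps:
y(o, G) = -576 + 3*G (y(o, G) = -3*(192 - G) = -576 + 3*G)
d(C) = (2236 + C)/(8*C) (d(C) = ((C + 2236)/(C + C))/4 = ((2236 + C)/((2*C)))/4 = ((2236 + C)*(1/(2*C)))/4 = ((2236 + C)/(2*C))/4 = (2236 + C)/(8*C))
d(977)/y(1281, 1827) + 1551²/(-1576000 - 1*528259) = ((⅛)*(2236 + 977)/977)/(-576 + 3*1827) + 1551²/(-1576000 - 1*528259) = ((⅛)*(1/977)*3213)/(-576 + 5481) + 2405601/(-1576000 - 528259) = (3213/7816)/4905 + 2405601/(-2104259) = (3213/7816)*(1/4905) + 2405601*(-1/2104259) = 357/4259720 - 2405601/2104259 = -10246435471257/8963554147480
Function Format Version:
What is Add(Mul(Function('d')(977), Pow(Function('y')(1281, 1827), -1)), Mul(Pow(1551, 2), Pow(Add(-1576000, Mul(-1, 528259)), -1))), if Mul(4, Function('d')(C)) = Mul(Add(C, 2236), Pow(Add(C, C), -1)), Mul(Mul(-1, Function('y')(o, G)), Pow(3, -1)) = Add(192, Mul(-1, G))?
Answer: Rational(-10246435471257, 8963554147480) ≈ -1.1431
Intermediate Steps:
Function('y')(o, G) = Add(-576, Mul(3, G)) (Function('y')(o, G) = Mul(-3, Add(192, Mul(-1, G))) = Add(-576, Mul(3, G)))
Function('d')(C) = Mul(Rational(1, 8), Pow(C, -1), Add(2236, C)) (Function('d')(C) = Mul(Rational(1, 4), Mul(Add(C, 2236), Pow(Add(C, C), -1))) = Mul(Rational(1, 4), Mul(Add(2236, C), Pow(Mul(2, C), -1))) = Mul(Rational(1, 4), Mul(Add(2236, C), Mul(Rational(1, 2), Pow(C, -1)))) = Mul(Rational(1, 4), Mul(Rational(1, 2), Pow(C, -1), Add(2236, C))) = Mul(Rational(1, 8), Pow(C, -1), Add(2236, C)))
Add(Mul(Function('d')(977), Pow(Function('y')(1281, 1827), -1)), Mul(Pow(1551, 2), Pow(Add(-1576000, Mul(-1, 528259)), -1))) = Add(Mul(Mul(Rational(1, 8), Pow(977, -1), Add(2236, 977)), Pow(Add(-576, Mul(3, 1827)), -1)), Mul(Pow(1551, 2), Pow(Add(-1576000, Mul(-1, 528259)), -1))) = Add(Mul(Mul(Rational(1, 8), Rational(1, 977), 3213), Pow(Add(-576, 5481), -1)), Mul(2405601, Pow(Add(-1576000, -528259), -1))) = Add(Mul(Rational(3213, 7816), Pow(4905, -1)), Mul(2405601, Pow(-2104259, -1))) = Add(Mul(Rational(3213, 7816), Rational(1, 4905)), Mul(2405601, Rational(-1, 2104259))) = Add(Rational(357, 4259720), Rational(-2405601, 2104259)) = Rational(-10246435471257, 8963554147480)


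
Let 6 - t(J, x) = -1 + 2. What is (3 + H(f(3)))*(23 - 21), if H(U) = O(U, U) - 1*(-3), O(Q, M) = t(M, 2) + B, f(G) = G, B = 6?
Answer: 34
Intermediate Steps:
t(J, x) = 5 (t(J, x) = 6 - (-1 + 2) = 6 - 1*1 = 6 - 1 = 5)
O(Q, M) = 11 (O(Q, M) = 5 + 6 = 11)
H(U) = 14 (H(U) = 11 - 1*(-3) = 11 + 3 = 14)
(3 + H(f(3)))*(23 - 21) = (3 + 14)*(23 - 21) = 17*2 = 34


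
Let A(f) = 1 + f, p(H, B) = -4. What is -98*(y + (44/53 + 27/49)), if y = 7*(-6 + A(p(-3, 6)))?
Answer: 320048/53 ≈ 6038.6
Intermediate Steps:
y = -63 (y = 7*(-6 + (1 - 4)) = 7*(-6 - 3) = 7*(-9) = -63)
-98*(y + (44/53 + 27/49)) = -98*(-63 + (44/53 + 27/49)) = -98*(-63 + 3587/2597) = -98*(-160024/2597) = 320048/53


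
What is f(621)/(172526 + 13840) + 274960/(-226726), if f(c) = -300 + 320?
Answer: -12809665210/10563504429 ≈ -1.2126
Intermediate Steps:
f(c) = 20
f(621)/(172526 + 13840) + 274960/(-226726) = 20/(172526 + 13840) + 274960/(-226726) = 20/186366 + 274960*(-1/226726) = 20*(1/186366) - 137480/113363 = 10/93183 - 137480/113363 = -12809665210/10563504429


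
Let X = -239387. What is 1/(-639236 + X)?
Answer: -1/878623 ≈ -1.1381e-6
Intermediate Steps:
1/(-639236 + X) = 1/(-639236 - 239387) = 1/(-878623) = -1/878623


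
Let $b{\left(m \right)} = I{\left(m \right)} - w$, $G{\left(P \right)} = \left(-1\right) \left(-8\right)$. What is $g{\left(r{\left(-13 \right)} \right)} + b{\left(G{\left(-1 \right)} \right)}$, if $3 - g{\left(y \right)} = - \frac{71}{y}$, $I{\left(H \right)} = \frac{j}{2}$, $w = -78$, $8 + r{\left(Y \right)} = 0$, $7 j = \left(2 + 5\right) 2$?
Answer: $\frac{585}{8} \approx 73.125$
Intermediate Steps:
$j = 2$ ($j = \frac{\left(2 + 5\right) 2}{7} = \frac{7 \cdot 2}{7} = \frac{1}{7} \cdot 14 = 2$)
$r{\left(Y \right)} = -8$ ($r{\left(Y \right)} = -8 + 0 = -8$)
$I{\left(H \right)} = 1$ ($I{\left(H \right)} = \frac{2}{2} = 2 \cdot \frac{1}{2} = 1$)
$G{\left(P \right)} = 8$
$g{\left(y \right)} = 3 + \frac{71}{y}$ ($g{\left(y \right)} = 3 - - \frac{71}{y} = 3 + \frac{71}{y}$)
$b{\left(m \right)} = 79$ ($b{\left(m \right)} = 1 - -78 = 1 + 78 = 79$)
$g{\left(r{\left(-13 \right)} \right)} + b{\left(G{\left(-1 \right)} \right)} = \left(3 + \frac{71}{-8}\right) + 79 = \left(3 + 71 \left(- \frac{1}{8}\right)\right) + 79 = \left(3 - \frac{71}{8}\right) + 79 = - \frac{47}{8} + 79 = \frac{585}{8}$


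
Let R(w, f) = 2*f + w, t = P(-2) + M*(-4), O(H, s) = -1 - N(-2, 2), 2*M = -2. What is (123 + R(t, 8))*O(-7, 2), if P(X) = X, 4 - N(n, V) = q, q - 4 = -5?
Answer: -846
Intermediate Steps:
M = -1 (M = (½)*(-2) = -1)
q = -1 (q = 4 - 5 = -1)
N(n, V) = 5 (N(n, V) = 4 - 1*(-1) = 4 + 1 = 5)
O(H, s) = -6 (O(H, s) = -1 - 1*5 = -1 - 5 = -6)
t = 2 (t = -2 - 1*(-4) = -2 + 4 = 2)
R(w, f) = w + 2*f
(123 + R(t, 8))*O(-7, 2) = (123 + (2 + 2*8))*(-6) = (123 + (2 + 16))*(-6) = (123 + 18)*(-6) = 141*(-6) = -846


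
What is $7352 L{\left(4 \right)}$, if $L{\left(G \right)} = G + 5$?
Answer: $66168$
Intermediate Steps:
$L{\left(G \right)} = 5 + G$
$7352 L{\left(4 \right)} = 7352 \left(5 + 4\right) = 7352 \cdot 9 = 66168$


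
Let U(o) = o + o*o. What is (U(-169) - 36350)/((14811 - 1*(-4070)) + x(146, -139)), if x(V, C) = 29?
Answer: -3979/9455 ≈ -0.42084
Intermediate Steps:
U(o) = o + o**2
(U(-169) - 36350)/((14811 - 1*(-4070)) + x(146, -139)) = (-169*(1 - 169) - 36350)/((14811 - 1*(-4070)) + 29) = (-169*(-168) - 36350)/((14811 + 4070) + 29) = (28392 - 36350)/(18881 + 29) = -7958/18910 = -7958*1/18910 = -3979/9455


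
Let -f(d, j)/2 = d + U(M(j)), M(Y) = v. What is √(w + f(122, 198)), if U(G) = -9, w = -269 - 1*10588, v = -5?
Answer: I*√11083 ≈ 105.28*I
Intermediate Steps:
M(Y) = -5
w = -10857 (w = -269 - 10588 = -10857)
f(d, j) = 18 - 2*d (f(d, j) = -2*(d - 9) = -2*(-9 + d) = 18 - 2*d)
√(w + f(122, 198)) = √(-10857 + (18 - 2*122)) = √(-10857 + (18 - 244)) = √(-10857 - 226) = √(-11083) = I*√11083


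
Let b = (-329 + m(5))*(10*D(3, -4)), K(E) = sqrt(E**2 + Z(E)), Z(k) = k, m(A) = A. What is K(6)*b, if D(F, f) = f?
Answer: 12960*sqrt(42) ≈ 83990.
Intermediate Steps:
K(E) = sqrt(E + E**2) (K(E) = sqrt(E**2 + E) = sqrt(E + E**2))
b = 12960 (b = (-329 + 5)*(10*(-4)) = -324*(-40) = 12960)
K(6)*b = sqrt(6*(1 + 6))*12960 = sqrt(6*7)*12960 = sqrt(42)*12960 = 12960*sqrt(42)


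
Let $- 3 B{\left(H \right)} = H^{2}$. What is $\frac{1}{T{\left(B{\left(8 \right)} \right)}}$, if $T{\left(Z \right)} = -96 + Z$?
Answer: $- \frac{3}{352} \approx -0.0085227$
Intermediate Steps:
$B{\left(H \right)} = - \frac{H^{2}}{3}$
$\frac{1}{T{\left(B{\left(8 \right)} \right)}} = \frac{1}{-96 - \frac{8^{2}}{3}} = \frac{1}{-96 - \frac{64}{3}} = \frac{1}{- \frac{352}{3}} = - \frac{3}{352}$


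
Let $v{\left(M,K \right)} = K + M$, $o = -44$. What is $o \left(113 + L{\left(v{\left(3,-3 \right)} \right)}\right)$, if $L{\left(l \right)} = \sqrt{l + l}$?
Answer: $-4972$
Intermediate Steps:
$L{\left(l \right)} = \sqrt{2} \sqrt{l}$ ($L{\left(l \right)} = \sqrt{2 l} = \sqrt{2} \sqrt{l}$)
$o \left(113 + L{\left(v{\left(3,-3 \right)} \right)}\right) = - 44 \left(113 + \sqrt{2} \sqrt{-3 + 3}\right) = - 44 \left(113 + \sqrt{2} \sqrt{0}\right) = - 44 \left(113 + \sqrt{2} \cdot 0\right) = - 44 \left(113 + 0\right) = \left(-44\right) 113 = -4972$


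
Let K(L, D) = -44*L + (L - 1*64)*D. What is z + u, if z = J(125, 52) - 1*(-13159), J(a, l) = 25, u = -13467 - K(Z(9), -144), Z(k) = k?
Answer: -7807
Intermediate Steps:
K(L, D) = -44*L + D*(-64 + L) (K(L, D) = -44*L + (L - 64)*D = -44*L + (-64 + L)*D = -44*L + D*(-64 + L))
u = -20991 (u = -13467 - (-64*(-144) - 44*9 - 144*9) = -13467 - (9216 - 396 - 1296) = -13467 - 1*7524 = -13467 - 7524 = -20991)
z = 13184 (z = 25 - 1*(-13159) = 25 + 13159 = 13184)
z + u = 13184 - 20991 = -7807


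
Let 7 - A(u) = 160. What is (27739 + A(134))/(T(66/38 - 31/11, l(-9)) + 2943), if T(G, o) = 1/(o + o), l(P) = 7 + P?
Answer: 110344/11771 ≈ 9.3742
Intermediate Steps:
A(u) = -153 (A(u) = 7 - 1*160 = 7 - 160 = -153)
T(G, o) = 1/(2*o)
(27739 + A(134))/(T(66/38 - 31/11, l(-9)) + 2943) = (27739 - 153)/(1/(2*(7 - 9)) + 2943) = 27586/((½)/(-2) + 2943) = 27586/((½)*(-½) + 2943) = 27586/(-¼ + 2943) = 27586/(11771/4) = 27586*(4/11771) = 110344/11771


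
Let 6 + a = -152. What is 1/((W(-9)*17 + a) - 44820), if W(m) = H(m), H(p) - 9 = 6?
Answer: -1/44723 ≈ -2.2360e-5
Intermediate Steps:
a = -158 (a = -6 - 152 = -158)
H(p) = 15 (H(p) = 9 + 6 = 15)
W(m) = 15
1/((W(-9)*17 + a) - 44820) = 1/((15*17 - 158) - 44820) = 1/((255 - 158) - 44820) = 1/(97 - 44820) = 1/(-44723) = -1/44723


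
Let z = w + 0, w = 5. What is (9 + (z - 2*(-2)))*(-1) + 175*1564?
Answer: 273682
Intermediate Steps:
z = 5 (z = 5 + 0 = 5)
(9 + (z - 2*(-2)))*(-1) + 175*1564 = (9 + (5 - 2*(-2)))*(-1) + 175*1564 = (9 + (5 + 4))*(-1) + 273700 = (9 + 9)*(-1) + 273700 = 18*(-1) + 273700 = -18 + 273700 = 273682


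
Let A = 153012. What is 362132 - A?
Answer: 209120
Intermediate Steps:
362132 - A = 362132 - 1*153012 = 362132 - 153012 = 209120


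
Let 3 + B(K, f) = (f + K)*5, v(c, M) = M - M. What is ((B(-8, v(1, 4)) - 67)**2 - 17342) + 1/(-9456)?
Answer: -49568353/9456 ≈ -5242.0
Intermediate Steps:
v(c, M) = 0
B(K, f) = -3 + 5*K + 5*f (B(K, f) = -3 + (f + K)*5 = -3 + (K + f)*5 = -3 + (5*K + 5*f) = -3 + 5*K + 5*f)
((B(-8, v(1, 4)) - 67)**2 - 17342) + 1/(-9456) = (((-3 + 5*(-8) + 5*0) - 67)**2 - 17342) + 1/(-9456) = (((-3 - 40 + 0) - 67)**2 - 17342) - 1/9456 = ((-43 - 67)**2 - 17342) - 1/9456 = ((-110)**2 - 17342) - 1/9456 = (12100 - 17342) - 1/9456 = -5242 - 1/9456 = -49568353/9456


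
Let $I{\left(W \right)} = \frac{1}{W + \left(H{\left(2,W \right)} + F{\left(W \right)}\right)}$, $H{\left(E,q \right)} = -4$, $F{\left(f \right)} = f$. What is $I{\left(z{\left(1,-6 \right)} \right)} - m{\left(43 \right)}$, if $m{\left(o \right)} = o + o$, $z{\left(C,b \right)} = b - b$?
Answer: $- \frac{345}{4} \approx -86.25$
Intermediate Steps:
$z{\left(C,b \right)} = 0$
$m{\left(o \right)} = 2 o$
$I{\left(W \right)} = \frac{1}{-4 + 2 W}$ ($I{\left(W \right)} = \frac{1}{W + \left(-4 + W\right)} = \frac{1}{-4 + 2 W}$)
$I{\left(z{\left(1,-6 \right)} \right)} - m{\left(43 \right)} = \frac{1}{2 \left(-2 + 0\right)} - 2 \cdot 43 = \frac{1}{2 \left(-2\right)} - 86 = \frac{1}{2} \left(- \frac{1}{2}\right) - 86 = - \frac{1}{4} - 86 = - \frac{345}{4}$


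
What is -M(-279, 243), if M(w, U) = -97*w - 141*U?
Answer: 7200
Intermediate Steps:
M(w, U) = -141*U - 97*w
-M(-279, 243) = -(-141*243 - 97*(-279)) = -(-34263 + 27063) = -1*(-7200) = 7200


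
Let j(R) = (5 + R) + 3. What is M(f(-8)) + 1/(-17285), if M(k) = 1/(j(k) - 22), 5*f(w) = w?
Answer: -86503/1348230 ≈ -0.064160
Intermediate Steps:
j(R) = 8 + R
f(w) = w/5
M(k) = 1/(-14 + k) (M(k) = 1/((8 + k) - 22) = 1/(-14 + k))
M(f(-8)) + 1/(-17285) = 1/(-14 + (⅕)*(-8)) + 1/(-17285) = 1/(-14 - 8/5) - 1/17285 = 1/(-78/5) - 1/17285 = -5/78 - 1/17285 = -86503/1348230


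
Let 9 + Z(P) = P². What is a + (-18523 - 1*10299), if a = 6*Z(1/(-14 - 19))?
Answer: -10481986/363 ≈ -28876.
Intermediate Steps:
Z(P) = -9 + P²
a = -19600/363 (a = 6*(-9 + (1/(-14 - 19))²) = 6*(-9 + (1/(-33))²) = 6*(-9 + (-1/33)²) = 6*(-9 + 1/1089) = 6*(-9800/1089) = -19600/363 ≈ -53.995)
a + (-18523 - 1*10299) = -19600/363 + (-18523 - 1*10299) = -19600/363 + (-18523 - 10299) = -19600/363 - 28822 = -10481986/363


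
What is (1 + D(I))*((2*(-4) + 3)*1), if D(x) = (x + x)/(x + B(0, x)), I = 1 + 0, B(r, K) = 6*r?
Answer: -15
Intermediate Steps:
I = 1
D(x) = 2 (D(x) = (x + x)/(x + 6*0) = (2*x)/(x + 0) = (2*x)/x = 2)
(1 + D(I))*((2*(-4) + 3)*1) = (1 + 2)*((2*(-4) + 3)*1) = 3*((-8 + 3)*1) = 3*(-5*1) = 3*(-5) = -15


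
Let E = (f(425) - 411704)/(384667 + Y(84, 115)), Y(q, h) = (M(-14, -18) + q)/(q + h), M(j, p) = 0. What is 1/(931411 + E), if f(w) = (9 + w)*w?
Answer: 76548817/71298364967241 ≈ 1.0736e-6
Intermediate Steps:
f(w) = w*(9 + w)
Y(q, h) = q/(h + q) (Y(q, h) = (0 + q)/(q + h) = q/(h + q))
E = -45223546/76548817 (E = (425*(9 + 425) - 411704)/(384667 + 84/(115 + 84)) = (425*434 - 411704)/(384667 + 84/199) = (184450 - 411704)/(384667 + 84*(1/199)) = -227254/(384667 + 84/199) = -227254/76548817/199 = -227254*199/76548817 = -45223546/76548817 ≈ -0.59078)
1/(931411 + E) = 1/(931411 - 45223546/76548817) = 1/(71298364967241/76548817) = 76548817/71298364967241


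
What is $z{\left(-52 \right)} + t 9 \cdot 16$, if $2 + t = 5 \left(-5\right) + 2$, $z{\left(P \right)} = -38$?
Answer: $-3638$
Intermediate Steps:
$t = -25$ ($t = -2 + \left(5 \left(-5\right) + 2\right) = -2 + \left(-25 + 2\right) = -2 - 23 = -25$)
$z{\left(-52 \right)} + t 9 \cdot 16 = -38 + \left(-25\right) 9 \cdot 16 = -38 - 3600 = -3638$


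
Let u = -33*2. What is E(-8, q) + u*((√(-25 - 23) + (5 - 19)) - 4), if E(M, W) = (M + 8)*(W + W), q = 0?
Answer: 1188 - 264*I*√3 ≈ 1188.0 - 457.26*I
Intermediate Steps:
u = -66
E(M, W) = 2*W*(8 + M) (E(M, W) = (8 + M)*(2*W) = 2*W*(8 + M))
E(-8, q) + u*((√(-25 - 23) + (5 - 19)) - 4) = 2*0*(8 - 8) - 66*((√(-25 - 23) + (5 - 19)) - 4) = 2*0*0 - 66*((√(-48) - 14) - 4) = 0 - 66*((4*I*√3 - 14) - 4) = 0 - 66*((-14 + 4*I*√3) - 4) = 0 - 66*(-18 + 4*I*√3) = 0 + (1188 - 264*I*√3) = 1188 - 264*I*√3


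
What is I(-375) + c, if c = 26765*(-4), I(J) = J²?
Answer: 33565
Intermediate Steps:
c = -107060
I(-375) + c = (-375)² - 107060 = 140625 - 107060 = 33565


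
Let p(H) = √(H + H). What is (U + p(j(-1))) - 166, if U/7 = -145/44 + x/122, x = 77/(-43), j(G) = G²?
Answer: -21832595/115412 + √2 ≈ -187.76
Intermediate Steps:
x = -77/43 (x = 77*(-1/43) = -77/43 ≈ -1.7907)
p(H) = √2*√H (p(H) = √(2*H) = √2*√H)
U = -2674203/115412 (U = 7*(-145/44 - 77/43/122) = 7*(-145*1/44 - 77/43*1/122) = 7*(-145/44 - 77/5246) = 7*(-382029/115412) = -2674203/115412 ≈ -23.171)
(U + p(j(-1))) - 166 = (-2674203/115412 + √2*√((-1)²)) - 166 = (-2674203/115412 + √2*√1) - 166 = (-2674203/115412 + √2*1) - 166 = (-2674203/115412 + √2) - 166 = -21832595/115412 + √2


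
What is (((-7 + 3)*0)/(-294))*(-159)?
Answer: 0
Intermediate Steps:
(((-7 + 3)*0)/(-294))*(-159) = (-4*0*(-1/294))*(-159) = (0*(-1/294))*(-159) = 0*(-159) = 0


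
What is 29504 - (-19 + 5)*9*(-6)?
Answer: 28748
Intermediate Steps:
29504 - (-19 + 5)*9*(-6) = 29504 - (-14)*(-54) = 29504 - 1*756 = 29504 - 756 = 28748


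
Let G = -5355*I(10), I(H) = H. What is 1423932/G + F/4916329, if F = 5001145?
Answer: -1122117811813/43878236325 ≈ -25.573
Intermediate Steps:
G = -53550 (G = -5355*10 = -53550)
1423932/G + F/4916329 = 1423932/(-53550) + 5001145/4916329 = 1423932*(-1/53550) + 5001145*(1/4916329) = -237322/8925 + 5001145/4916329 = -1122117811813/43878236325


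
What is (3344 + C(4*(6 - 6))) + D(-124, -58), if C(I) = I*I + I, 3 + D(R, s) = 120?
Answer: 3461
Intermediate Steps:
D(R, s) = 117 (D(R, s) = -3 + 120 = 117)
C(I) = I + I**2 (C(I) = I**2 + I = I + I**2)
(3344 + C(4*(6 - 6))) + D(-124, -58) = (3344 + (4*(6 - 6))*(1 + 4*(6 - 6))) + 117 = (3344 + (4*0)*(1 + 4*0)) + 117 = (3344 + 0*(1 + 0)) + 117 = (3344 + 0*1) + 117 = (3344 + 0) + 117 = 3344 + 117 = 3461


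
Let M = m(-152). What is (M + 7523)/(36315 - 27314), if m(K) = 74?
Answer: 7597/9001 ≈ 0.84402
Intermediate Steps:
M = 74
(M + 7523)/(36315 - 27314) = (74 + 7523)/(36315 - 27314) = 7597/9001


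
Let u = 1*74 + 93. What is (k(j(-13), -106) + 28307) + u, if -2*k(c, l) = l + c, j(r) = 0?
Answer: 28527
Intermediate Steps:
u = 167 (u = 74 + 93 = 167)
k(c, l) = -c/2 - l/2 (k(c, l) = -(l + c)/2 = -(c + l)/2 = -c/2 - l/2)
(k(j(-13), -106) + 28307) + u = ((-½*0 - ½*(-106)) + 28307) + 167 = ((0 + 53) + 28307) + 167 = (53 + 28307) + 167 = 28360 + 167 = 28527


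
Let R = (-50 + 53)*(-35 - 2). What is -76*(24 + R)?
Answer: 6612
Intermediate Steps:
R = -111 (R = 3*(-37) = -111)
-76*(24 + R) = -76*(24 - 111) = -76*(-87) = 6612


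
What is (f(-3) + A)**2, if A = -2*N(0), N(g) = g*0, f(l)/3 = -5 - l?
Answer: 36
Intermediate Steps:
f(l) = -15 - 3*l (f(l) = 3*(-5 - l) = -15 - 3*l)
N(g) = 0
A = 0 (A = -2*0 = 0)
(f(-3) + A)**2 = ((-15 - 3*(-3)) + 0)**2 = ((-15 + 9) + 0)**2 = (-6 + 0)**2 = (-6)**2 = 36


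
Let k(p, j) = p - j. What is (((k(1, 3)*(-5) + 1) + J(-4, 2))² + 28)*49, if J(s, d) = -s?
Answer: 12397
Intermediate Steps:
(((k(1, 3)*(-5) + 1) + J(-4, 2))² + 28)*49 = ((((1 - 1*3)*(-5) + 1) - 1*(-4))² + 28)*49 = ((((1 - 3)*(-5) + 1) + 4)² + 28)*49 = (((-2*(-5) + 1) + 4)² + 28)*49 = (((10 + 1) + 4)² + 28)*49 = ((11 + 4)² + 28)*49 = (15² + 28)*49 = (225 + 28)*49 = 253*49 = 12397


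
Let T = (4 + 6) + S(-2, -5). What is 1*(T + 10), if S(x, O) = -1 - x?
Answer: 21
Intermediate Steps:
T = 11 (T = (4 + 6) + (-1 - 1*(-2)) = 10 + (-1 + 2) = 10 + 1 = 11)
1*(T + 10) = 1*(11 + 10) = 1*21 = 21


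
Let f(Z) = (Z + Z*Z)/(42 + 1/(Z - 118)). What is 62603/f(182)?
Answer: 168339467/2131584 ≈ 78.974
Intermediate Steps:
f(Z) = (Z + Z²)/(42 + 1/(-118 + Z))
62603/f(182) = 62603/((182*(-118 + 182² - 117*182)/(-4955 + 42*182))) = 62603/((182*(-118 + 33124 - 21294)/(-4955 + 7644))) = 62603/((182*11712/2689)) = 62603/((182*(1/2689)*11712)) = 62603/(2131584/2689) = 62603*(2689/2131584) = 168339467/2131584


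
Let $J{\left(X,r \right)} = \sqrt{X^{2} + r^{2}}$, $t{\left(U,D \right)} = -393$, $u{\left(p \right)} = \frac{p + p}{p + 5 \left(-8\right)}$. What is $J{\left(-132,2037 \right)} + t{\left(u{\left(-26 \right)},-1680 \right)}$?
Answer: $-393 + 3 \sqrt{462977} \approx 1648.3$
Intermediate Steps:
$u{\left(p \right)} = \frac{2 p}{-40 + p}$ ($u{\left(p \right)} = \frac{2 p}{p - 40} = \frac{2 p}{-40 + p}$)
$J{\left(-132,2037 \right)} + t{\left(u{\left(-26 \right)},-1680 \right)} = \sqrt{\left(-132\right)^{2} + 2037^{2}} - 393 = \sqrt{17424 + 4149369} - 393 = \sqrt{4166793} - 393 = 3 \sqrt{462977} - 393 = -393 + 3 \sqrt{462977}$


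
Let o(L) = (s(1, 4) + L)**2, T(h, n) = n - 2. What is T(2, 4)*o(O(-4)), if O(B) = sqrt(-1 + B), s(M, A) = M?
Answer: -8 + 4*I*sqrt(5) ≈ -8.0 + 8.9443*I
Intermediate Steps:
T(h, n) = -2 + n
o(L) = (1 + L)**2
T(2, 4)*o(O(-4)) = (-2 + 4)*(1 + sqrt(-1 - 4))**2 = 2*(1 + sqrt(-5))**2 = 2*(1 + I*sqrt(5))**2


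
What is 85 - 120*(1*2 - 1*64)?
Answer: 7525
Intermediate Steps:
85 - 120*(1*2 - 1*64) = 85 - 120*(2 - 64) = 85 - 120*(-62) = 85 + 7440 = 7525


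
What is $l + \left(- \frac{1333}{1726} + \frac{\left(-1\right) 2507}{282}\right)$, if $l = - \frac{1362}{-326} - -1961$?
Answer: $\frac{38786338531}{19834329} \approx 1955.5$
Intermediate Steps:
$l = \frac{320324}{163}$ ($l = \left(-1362\right) \left(- \frac{1}{326}\right) + 1961 = \frac{681}{163} + 1961 = \frac{320324}{163} \approx 1965.2$)
$l + \left(- \frac{1333}{1726} + \frac{\left(-1\right) 2507}{282}\right) = \frac{320324}{163} + \left(- \frac{1333}{1726} + \frac{\left(-1\right) 2507}{282}\right) = \frac{320324}{163} - \frac{1175747}{121683} = \frac{38786338531}{19834329}$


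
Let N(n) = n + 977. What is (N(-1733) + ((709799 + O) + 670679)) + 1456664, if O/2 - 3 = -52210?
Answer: 2731972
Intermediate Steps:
O = -104414 (O = 6 + 2*(-52210) = 6 - 104420 = -104414)
N(n) = 977 + n
(N(-1733) + ((709799 + O) + 670679)) + 1456664 = ((977 - 1733) + ((709799 - 104414) + 670679)) + 1456664 = (-756 + (605385 + 670679)) + 1456664 = (-756 + 1276064) + 1456664 = 1275308 + 1456664 = 2731972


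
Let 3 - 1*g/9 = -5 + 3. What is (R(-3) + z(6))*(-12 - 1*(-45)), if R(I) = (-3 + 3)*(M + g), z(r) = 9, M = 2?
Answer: 297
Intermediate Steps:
g = 45 (g = 27 - 9*(-5 + 3) = 27 - 9*(-2) = 27 + 18 = 45)
R(I) = 0 (R(I) = (-3 + 3)*(2 + 45) = 0*47 = 0)
(R(-3) + z(6))*(-12 - 1*(-45)) = (0 + 9)*(-12 - 1*(-45)) = 9*(-12 + 45) = 9*33 = 297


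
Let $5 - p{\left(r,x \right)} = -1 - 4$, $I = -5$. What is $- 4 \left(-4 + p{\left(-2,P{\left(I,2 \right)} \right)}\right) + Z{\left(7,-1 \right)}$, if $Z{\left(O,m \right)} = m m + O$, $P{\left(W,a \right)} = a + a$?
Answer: $-16$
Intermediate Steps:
$P{\left(W,a \right)} = 2 a$
$p{\left(r,x \right)} = 10$ ($p{\left(r,x \right)} = 5 - \left(-1 - 4\right) = 5 - -5 = 5 + 5 = 10$)
$Z{\left(O,m \right)} = O + m^{2}$ ($Z{\left(O,m \right)} = m^{2} + O = O + m^{2}$)
$- 4 \left(-4 + p{\left(-2,P{\left(I,2 \right)} \right)}\right) + Z{\left(7,-1 \right)} = - 4 \left(-4 + 10\right) + \left(7 + \left(-1\right)^{2}\right) = \left(-4\right) 6 + \left(7 + 1\right) = -24 + 8 = -16$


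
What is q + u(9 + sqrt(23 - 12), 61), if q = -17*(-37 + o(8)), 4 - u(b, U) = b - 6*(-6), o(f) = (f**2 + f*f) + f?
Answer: -1724 - sqrt(11) ≈ -1727.3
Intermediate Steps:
o(f) = f + 2*f**2 (o(f) = (f**2 + f**2) + f = 2*f**2 + f = f + 2*f**2)
u(b, U) = -32 - b (u(b, U) = 4 - (b - 6*(-6)) = 4 - (b + 36) = 4 - (36 + b) = 4 + (-36 - b) = -32 - b)
q = -1683 (q = -17*(-37 + 8*(1 + 2*8)) = -17*(-37 + 8*(1 + 16)) = -17*(-37 + 8*17) = -17*(-37 + 136) = -17*99 = -1683)
q + u(9 + sqrt(23 - 12), 61) = -1683 + (-32 - (9 + sqrt(23 - 12))) = -1683 + (-32 - (9 + sqrt(11))) = -1683 + (-32 + (-9 - sqrt(11))) = -1683 + (-41 - sqrt(11)) = -1724 - sqrt(11)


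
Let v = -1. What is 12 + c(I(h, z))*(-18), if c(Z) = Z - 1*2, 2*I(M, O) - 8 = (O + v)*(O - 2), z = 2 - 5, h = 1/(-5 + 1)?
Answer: -204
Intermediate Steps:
h = -¼ (h = 1/(-4) = -¼ ≈ -0.25000)
z = -3
I(M, O) = 4 + (-1 + O)*(-2 + O)/2 (I(M, O) = 4 + ((O - 1)*(O - 2))/2 = 4 + ((-1 + O)*(-2 + O))/2 = 4 + (-1 + O)*(-2 + O)/2)
c(Z) = -2 + Z (c(Z) = Z - 2 = -2 + Z)
12 + c(I(h, z))*(-18) = 12 + (-2 + (5 + (½)*(-3)² - 3/2*(-3)))*(-18) = 12 + (-2 + (5 + (½)*9 + 9/2))*(-18) = 12 + (-2 + (5 + 9/2 + 9/2))*(-18) = 12 + (-2 + 14)*(-18) = 12 + 12*(-18) = 12 - 216 = -204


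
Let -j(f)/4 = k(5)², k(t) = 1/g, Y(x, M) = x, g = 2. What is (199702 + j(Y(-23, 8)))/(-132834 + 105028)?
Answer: -199701/27806 ≈ -7.1819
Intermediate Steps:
k(t) = ½ (k(t) = 1/2 = ½)
j(f) = -1 (j(f) = -4*(½)² = -4*¼ = -1)
(199702 + j(Y(-23, 8)))/(-132834 + 105028) = (199702 - 1)/(-132834 + 105028) = 199701/(-27806) = 199701*(-1/27806) = -199701/27806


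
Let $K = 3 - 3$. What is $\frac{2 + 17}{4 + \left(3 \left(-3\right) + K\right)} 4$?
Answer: $- \frac{76}{5} \approx -15.2$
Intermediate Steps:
$K = 0$ ($K = 3 - 3 = 0$)
$\frac{2 + 17}{4 + \left(3 \left(-3\right) + K\right)} 4 = \frac{2 + 17}{4 + \left(3 \left(-3\right) + 0\right)} 4 = \frac{19}{4 + \left(-9 + 0\right)} 4 = \frac{19}{4 - 9} \cdot 4 = \frac{19}{-5} \cdot 4 = 19 \left(- \frac{1}{5}\right) 4 = \left(- \frac{19}{5}\right) 4 = - \frac{76}{5}$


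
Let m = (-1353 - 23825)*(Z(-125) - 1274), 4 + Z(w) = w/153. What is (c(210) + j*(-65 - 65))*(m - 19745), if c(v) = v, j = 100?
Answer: -62968768044430/153 ≈ -4.1156e+11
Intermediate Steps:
Z(w) = -4 + w/153
m = 4926302302/153 (m = (-1353 - 23825)*((-4 + (1/153)*(-125)) - 1274) = -25178*((-4 - 125/153) - 1274) = -25178*(-737/153 - 1274) = -25178*(-195659/153) = 4926302302/153 ≈ 3.2198e+7)
(c(210) + j*(-65 - 65))*(m - 19745) = (210 + 100*(-65 - 65))*(4926302302/153 - 19745) = (210 + 100*(-130))*(4923281317/153) = (210 - 13000)*(4923281317/153) = -12790*4923281317/153 = -62968768044430/153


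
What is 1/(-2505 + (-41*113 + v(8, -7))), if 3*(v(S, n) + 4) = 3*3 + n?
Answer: -3/21424 ≈ -0.00014003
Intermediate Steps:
v(S, n) = -1 + n/3 (v(S, n) = -4 + (3*3 + n)/3 = -4 + (9 + n)/3 = -4 + (3 + n/3) = -1 + n/3)
1/(-2505 + (-41*113 + v(8, -7))) = 1/(-2505 + (-41*113 + (-1 + (1/3)*(-7)))) = 1/(-2505 + (-4633 + (-1 - 7/3))) = 1/(-2505 + (-4633 - 10/3)) = 1/(-2505 - 13909/3) = 1/(-21424/3) = -3/21424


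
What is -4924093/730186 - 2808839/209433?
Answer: -3082242483323/152925044538 ≈ -20.155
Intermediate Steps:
-4924093/730186 - 2808839/209433 = -3082242483323/152925044538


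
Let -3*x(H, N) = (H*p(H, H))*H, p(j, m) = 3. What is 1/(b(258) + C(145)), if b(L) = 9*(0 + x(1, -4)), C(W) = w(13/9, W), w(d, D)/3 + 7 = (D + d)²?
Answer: 27/1736314 ≈ 1.5550e-5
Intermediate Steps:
w(d, D) = -21 + 3*(D + d)²
C(W) = -21 + 3*(13/9 + W)² (C(W) = -21 + 3*(W + 13/9)² = -21 + 3*(13/9 + W)²)
x(H, N) = -H² (x(H, N) = -H*3*H/3 = -3*H*H/3 = -H²)
b(L) = -9 (b(L) = 9*(0 - 1*1²) = 9*(0 - 1*1) = 9*(0 - 1) = 9*(-1) = -9)
1/(b(258) + C(145)) = 1/(-9 + (-21 + (13 + 9*145)²/27)) = 1/(-9 + (-21 + (13 + 1305)²/27)) = 1/(-9 + (-21 + (1/27)*1318²)) = 1/(-9 + (-21 + (1/27)*1737124)) = 1/(-9 + (-21 + 1737124/27)) = 1/(-9 + 1736557/27) = 1/(1736314/27) = 27/1736314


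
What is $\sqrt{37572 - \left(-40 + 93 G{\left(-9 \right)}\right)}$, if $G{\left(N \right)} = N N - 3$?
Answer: $\sqrt{30358} \approx 174.24$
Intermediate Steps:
$G{\left(N \right)} = -3 + N^{2}$ ($G{\left(N \right)} = N^{2} - 3 = -3 + N^{2}$)
$\sqrt{37572 - \left(-40 + 93 G{\left(-9 \right)}\right)} = \sqrt{37572 + \left(40 - 93 \left(-3 + \left(-9\right)^{2}\right)\right)} = \sqrt{37572 + \left(40 - 93 \left(-3 + 81\right)\right)} = \sqrt{37572 + \left(40 - 7254\right)} = \sqrt{37572 - 7214} = \sqrt{30358}$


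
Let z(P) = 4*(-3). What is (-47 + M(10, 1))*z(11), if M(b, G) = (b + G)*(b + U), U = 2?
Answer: -1020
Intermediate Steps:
z(P) = -12
M(b, G) = (2 + b)*(G + b) (M(b, G) = (b + G)*(b + 2) = (G + b)*(2 + b) = (2 + b)*(G + b))
(-47 + M(10, 1))*z(11) = (-47 + (10² + 2*1 + 2*10 + 1*10))*(-12) = (-47 + (100 + 2 + 20 + 10))*(-12) = (-47 + 132)*(-12) = 85*(-12) = -1020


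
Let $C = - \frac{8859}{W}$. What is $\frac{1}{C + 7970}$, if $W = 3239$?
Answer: $\frac{3239}{25805971} \approx 0.00012551$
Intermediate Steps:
$C = - \frac{8859}{3239} \approx -2.7351$
$\frac{1}{C + 7970} = \frac{1}{- \frac{8859}{3239} + 7970} = \frac{1}{\frac{25805971}{3239}} = \frac{3239}{25805971}$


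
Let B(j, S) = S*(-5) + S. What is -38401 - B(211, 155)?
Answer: -37781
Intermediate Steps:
B(j, S) = -4*S (B(j, S) = -5*S + S = -4*S)
-38401 - B(211, 155) = -38401 - (-4)*155 = -38401 - 1*(-620) = -38401 + 620 = -37781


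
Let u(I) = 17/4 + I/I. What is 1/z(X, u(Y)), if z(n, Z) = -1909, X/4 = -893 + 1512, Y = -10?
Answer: -1/1909 ≈ -0.00052383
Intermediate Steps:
u(I) = 21/4 (u(I) = 17*(¼) + 1 = 17/4 + 1 = 21/4)
X = 2476 (X = 4*(-893 + 1512) = 4*619 = 2476)
1/z(X, u(Y)) = 1/(-1909) = -1/1909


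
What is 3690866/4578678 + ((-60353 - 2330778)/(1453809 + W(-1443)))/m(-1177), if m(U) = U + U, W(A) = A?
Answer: 701640980617069/869661269864244 ≈ 0.80680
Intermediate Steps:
m(U) = 2*U
3690866/4578678 + ((-60353 - 2330778)/(1453809 + W(-1443)))/m(-1177) = 3690866/4578678 + ((-60353 - 2330778)/(1453809 - 1443))/((2*(-1177))) = 3690866*(1/4578678) - 2391131/1452366/(-2354) = 1845433/2289339 - 2391131*1/1452366*(-1/2354) = 1845433/2289339 - 2391131/1452366*(-1/2354) = 1845433/2289339 + 2391131/3418869564 = 701640980617069/869661269864244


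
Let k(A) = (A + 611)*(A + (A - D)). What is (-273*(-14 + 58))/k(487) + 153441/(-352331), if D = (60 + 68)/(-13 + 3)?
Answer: -71036043956/159063705591 ≈ -0.44659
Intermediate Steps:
D = -64/5 (D = 128/(-10) = 128*(-1/10) = -64/5 ≈ -12.800)
k(A) = (611 + A)*(64/5 + 2*A) (k(A) = (A + 611)*(A + (A - 1*(-64/5))) = (611 + A)*(A + (A + 64/5)) = (611 + A)*(A + (64/5 + A)) = (611 + A)*(64/5 + 2*A))
(-273*(-14 + 58))/k(487) + 153441/(-352331) = (-273*(-14 + 58))/(39104/5 + 2*487**2 + (6174/5)*487) + 153441/(-352331) = (-273*44)/(39104/5 + 2*237169 + 3006738/5) + 153441*(-1/352331) = -12012/(39104/5 + 474338 + 3006738/5) - 153441/352331 = -12012/5417532/5 - 153441/352331 = -12012*5/5417532 - 153441/352331 = -5005/451461 - 153441/352331 = -71036043956/159063705591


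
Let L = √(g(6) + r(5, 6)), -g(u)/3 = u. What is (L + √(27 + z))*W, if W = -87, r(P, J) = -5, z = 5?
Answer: -348*√2 - 87*I*√23 ≈ -492.15 - 417.24*I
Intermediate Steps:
g(u) = -3*u
L = I*√23 (L = √(-3*6 - 5) = √(-18 - 5) = √(-23) = I*√23 ≈ 4.7958*I)
(L + √(27 + z))*W = (I*√23 + √(27 + 5))*(-87) = (I*√23 + √32)*(-87) = (I*√23 + 4*√2)*(-87) = (4*√2 + I*√23)*(-87) = -348*√2 - 87*I*√23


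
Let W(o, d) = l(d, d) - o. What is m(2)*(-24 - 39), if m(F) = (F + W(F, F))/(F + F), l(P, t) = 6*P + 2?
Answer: -441/2 ≈ -220.50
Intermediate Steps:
l(P, t) = 2 + 6*P
W(o, d) = 2 - o + 6*d (W(o, d) = (2 + 6*d) - o = 2 - o + 6*d)
m(F) = (2 + 6*F)/(2*F) (m(F) = (F + (2 - F + 6*F))/(F + F) = (F + (2 + 5*F))/((2*F)) = (2 + 6*F)*(1/(2*F)) = (2 + 6*F)/(2*F))
m(2)*(-24 - 39) = (3 + 1/2)*(-24 - 39) = (3 + ½)*(-63) = (7/2)*(-63) = -441/2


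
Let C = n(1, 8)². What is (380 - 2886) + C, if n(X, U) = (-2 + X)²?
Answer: -2505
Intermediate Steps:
C = 1 (C = ((-2 + 1)²)² = ((-1)²)² = 1² = 1)
(380 - 2886) + C = (380 - 2886) + 1 = -2506 + 1 = -2505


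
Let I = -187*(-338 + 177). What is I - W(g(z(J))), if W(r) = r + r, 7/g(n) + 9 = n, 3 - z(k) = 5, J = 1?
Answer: 331191/11 ≈ 30108.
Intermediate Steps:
z(k) = -2 (z(k) = 3 - 1*5 = 3 - 5 = -2)
g(n) = 7/(-9 + n)
W(r) = 2*r
I = 30107 (I = -187*(-161) = 30107)
I - W(g(z(J))) = 30107 - 2*7/(-9 - 2) = 30107 - 2*7/(-11) = 30107 - 2*7*(-1/11) = 30107 - 2*(-7)/11 = 30107 - 1*(-14/11) = 30107 + 14/11 = 331191/11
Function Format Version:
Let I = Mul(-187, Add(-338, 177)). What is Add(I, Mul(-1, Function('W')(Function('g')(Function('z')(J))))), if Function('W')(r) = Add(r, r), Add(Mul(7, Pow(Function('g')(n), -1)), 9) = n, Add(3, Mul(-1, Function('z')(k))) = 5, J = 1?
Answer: Rational(331191, 11) ≈ 30108.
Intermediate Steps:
Function('z')(k) = -2 (Function('z')(k) = Add(3, Mul(-1, 5)) = Add(3, -5) = -2)
Function('g')(n) = Mul(7, Pow(Add(-9, n), -1))
Function('W')(r) = Mul(2, r)
I = 30107 (I = Mul(-187, -161) = 30107)
Add(I, Mul(-1, Function('W')(Function('g')(Function('z')(J))))) = Add(30107, Mul(-1, Mul(2, Mul(7, Pow(Add(-9, -2), -1))))) = Add(30107, Mul(-1, Mul(2, Mul(7, Pow(-11, -1))))) = Add(30107, Mul(-1, Mul(2, Mul(7, Rational(-1, 11))))) = Add(30107, Mul(-1, Mul(2, Rational(-7, 11)))) = Add(30107, Mul(-1, Rational(-14, 11))) = Add(30107, Rational(14, 11)) = Rational(331191, 11)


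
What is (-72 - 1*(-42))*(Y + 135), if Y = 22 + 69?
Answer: -6780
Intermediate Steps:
Y = 91
(-72 - 1*(-42))*(Y + 135) = (-72 - 1*(-42))*(91 + 135) = (-72 + 42)*226 = -30*226 = -6780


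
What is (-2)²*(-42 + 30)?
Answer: -48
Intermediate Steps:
(-2)²*(-42 + 30) = 4*(-12) = -48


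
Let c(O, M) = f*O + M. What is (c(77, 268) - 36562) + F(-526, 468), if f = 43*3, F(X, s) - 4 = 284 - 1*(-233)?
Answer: -25840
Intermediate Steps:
F(X, s) = 521 (F(X, s) = 4 + (284 - 1*(-233)) = 4 + (284 + 233) = 4 + 517 = 521)
f = 129
c(O, M) = M + 129*O (c(O, M) = 129*O + M = M + 129*O)
(c(77, 268) - 36562) + F(-526, 468) = ((268 + 129*77) - 36562) + 521 = ((268 + 9933) - 36562) + 521 = (10201 - 36562) + 521 = -26361 + 521 = -25840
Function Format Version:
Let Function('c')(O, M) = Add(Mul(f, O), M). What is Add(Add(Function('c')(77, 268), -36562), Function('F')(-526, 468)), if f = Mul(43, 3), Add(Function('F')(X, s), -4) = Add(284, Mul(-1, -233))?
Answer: -25840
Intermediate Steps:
Function('F')(X, s) = 521 (Function('F')(X, s) = Add(4, Add(284, Mul(-1, -233))) = Add(4, Add(284, 233)) = Add(4, 517) = 521)
f = 129
Function('c')(O, M) = Add(M, Mul(129, O)) (Function('c')(O, M) = Add(Mul(129, O), M) = Add(M, Mul(129, O)))
Add(Add(Function('c')(77, 268), -36562), Function('F')(-526, 468)) = Add(Add(Add(268, Mul(129, 77)), -36562), 521) = Add(Add(Add(268, 9933), -36562), 521) = Add(Add(10201, -36562), 521) = Add(-26361, 521) = -25840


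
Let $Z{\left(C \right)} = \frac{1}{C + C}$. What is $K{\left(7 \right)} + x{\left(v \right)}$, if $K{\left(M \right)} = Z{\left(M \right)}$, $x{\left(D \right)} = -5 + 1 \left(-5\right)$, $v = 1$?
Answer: $- \frac{139}{14} \approx -9.9286$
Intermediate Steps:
$Z{\left(C \right)} = \frac{1}{2 C}$
$x{\left(D \right)} = -10$ ($x{\left(D \right)} = -5 - 5 = -10$)
$K{\left(M \right)} = \frac{1}{2 M}$
$K{\left(7 \right)} + x{\left(v \right)} = \frac{1}{2 \cdot 7} - 10 = \frac{1}{2} \cdot \frac{1}{7} - 10 = \frac{1}{14} - 10 = - \frac{139}{14}$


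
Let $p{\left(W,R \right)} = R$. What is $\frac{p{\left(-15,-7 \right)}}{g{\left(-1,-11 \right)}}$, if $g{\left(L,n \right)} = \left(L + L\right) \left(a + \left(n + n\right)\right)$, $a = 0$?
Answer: $- \frac{7}{44} \approx -0.15909$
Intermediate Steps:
$g{\left(L,n \right)} = 4 L n$ ($g{\left(L,n \right)} = \left(L + L\right) \left(0 + \left(n + n\right)\right) = 2 L \left(0 + 2 n\right) = 2 L 2 n = 4 L n$)
$\frac{p{\left(-15,-7 \right)}}{g{\left(-1,-11 \right)}} = - \frac{7}{4 \left(-1\right) \left(-11\right)} = - \frac{7}{44}$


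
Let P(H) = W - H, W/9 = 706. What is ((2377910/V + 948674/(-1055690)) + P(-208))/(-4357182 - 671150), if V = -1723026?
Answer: -1491501310318357/1143305246049984510 ≈ -0.0013046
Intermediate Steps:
W = 6354 (W = 9*706 = 6354)
P(H) = 6354 - H
((2377910/V + 948674/(-1055690)) + P(-208))/(-4357182 - 671150) = ((2377910/(-1723026) + 948674/(-1055690)) + (6354 - 1*(-208)))/(-4357182 - 671150) = ((2377910*(-1/1723026) + 948674*(-1/1055690)) + (6354 + 208))/(-5028332) = ((-1188955/861513 - 474337/527845) + 6562)*(-1/5028332) = (-1036231443856/454745329485 + 6562)*(-1/5028332) = (2983002620636714/454745329485)*(-1/5028332) = -1491501310318357/1143305246049984510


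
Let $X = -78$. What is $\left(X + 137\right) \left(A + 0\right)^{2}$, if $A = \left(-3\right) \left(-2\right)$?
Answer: $2124$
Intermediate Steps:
$A = 6$
$\left(X + 137\right) \left(A + 0\right)^{2} = \left(-78 + 137\right) \left(6 + 0\right)^{2} = 59 \cdot 6^{2} = 59 \cdot 36 = 2124$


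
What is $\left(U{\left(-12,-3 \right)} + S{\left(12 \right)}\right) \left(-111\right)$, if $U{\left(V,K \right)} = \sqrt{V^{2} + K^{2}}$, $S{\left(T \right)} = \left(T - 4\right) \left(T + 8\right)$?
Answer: $-17760 - 333 \sqrt{17} \approx -19133.0$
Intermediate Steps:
$S{\left(T \right)} = \left(-4 + T\right) \left(8 + T\right)$
$U{\left(V,K \right)} = \sqrt{K^{2} + V^{2}}$
$\left(U{\left(-12,-3 \right)} + S{\left(12 \right)}\right) \left(-111\right) = \left(\sqrt{\left(-3\right)^{2} + \left(-12\right)^{2}} + \left(-32 + 12^{2} + 4 \cdot 12\right)\right) \left(-111\right) = \left(\sqrt{9 + 144} + \left(-32 + 144 + 48\right)\right) \left(-111\right) = \left(\sqrt{153} + 160\right) \left(-111\right) = \left(3 \sqrt{17} + 160\right) \left(-111\right) = \left(160 + 3 \sqrt{17}\right) \left(-111\right) = -17760 - 333 \sqrt{17}$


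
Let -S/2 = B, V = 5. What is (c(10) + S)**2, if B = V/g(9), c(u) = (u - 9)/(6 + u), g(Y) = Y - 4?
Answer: 961/256 ≈ 3.7539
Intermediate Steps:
g(Y) = -4 + Y
c(u) = (-9 + u)/(6 + u)
B = 1 (B = 5/(-4 + 9) = 5/5 = 5*(1/5) = 1)
S = -2 (S = -2*1 = -2)
(c(10) + S)**2 = ((-9 + 10)/(6 + 10) - 2)**2 = (1/16 - 2)**2 = (-31/16)**2 = 961/256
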